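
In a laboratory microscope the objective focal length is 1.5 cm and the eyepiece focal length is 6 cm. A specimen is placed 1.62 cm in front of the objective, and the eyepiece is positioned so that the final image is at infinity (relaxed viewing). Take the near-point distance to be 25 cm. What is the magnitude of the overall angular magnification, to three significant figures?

52.1

Objective: 1/d_i = 1/f_obj - 1/d_o = 1/1.5 - 1/1.62 = 0.04938 cm^-1, so d_i = 20.250 cm.
m_obj = -d_i/d_o = -20.250/1.62 = -12.500.
Eyepiece angular magnification (image at infinity): M_eye = D/f_e = 25/6 = 4.167.
Overall M = m_obj x M_eye = (-12.500)(4.167) = -52.08.
|M| = 52.08.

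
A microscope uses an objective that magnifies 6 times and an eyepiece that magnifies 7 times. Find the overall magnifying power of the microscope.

The overall magnification of a compound microscope is the product of the objective and eyepiece magnifications:
M = M_obj x M_eye = 6 x 7 = 42.

42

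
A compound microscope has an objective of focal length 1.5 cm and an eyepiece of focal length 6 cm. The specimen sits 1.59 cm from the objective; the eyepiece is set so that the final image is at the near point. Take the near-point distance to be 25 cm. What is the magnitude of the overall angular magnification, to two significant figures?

86

Objective: 1/d_i = 1/f_obj - 1/d_o = 1/1.5 - 1/1.59 = 0.03774 cm^-1, so d_i = 26.500 cm.
m_obj = -d_i/d_o = -26.500/1.59 = -16.667.
Eyepiece angular magnification (image at near point): M_eye = 1 + D/f_e = 1 + 25/6 = 5.167.
Overall M = m_obj x M_eye = (-16.667)(5.167) = -86.11.
|M| = 86.11.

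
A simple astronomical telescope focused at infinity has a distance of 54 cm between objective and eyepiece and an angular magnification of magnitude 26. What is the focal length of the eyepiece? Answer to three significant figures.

2.00 cm

In normal adjustment the tube length equals f_obj + f_eye and |M| = f_obj/f_eye.
So f_obj = 26 f_eye and 26 f_eye + f_eye = 54 cm, giving f_eye = 54/27 = 2.000 cm and f_obj = 52.000 cm.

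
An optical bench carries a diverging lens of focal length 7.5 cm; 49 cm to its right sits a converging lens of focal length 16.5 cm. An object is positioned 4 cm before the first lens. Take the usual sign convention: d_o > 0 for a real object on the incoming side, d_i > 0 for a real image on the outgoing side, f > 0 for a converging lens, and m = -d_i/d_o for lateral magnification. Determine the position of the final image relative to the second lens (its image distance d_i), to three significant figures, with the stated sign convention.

24.3 cm

Lens 1: 1/d_i1 = 1/f_1 - 1/d_o1 = 1/(-7.5) - 1/4 = -0.38333 cm^-1, so d_i1 = -2.609 cm.
With d_i1 < 0 the first image is virtual and lies on the object side; the object distance for lens 2 is d_o2 = 49 - (-2.609) = 51.609 cm.
Lens 2: 1/d_i2 = 1/f_2 - 1/d_o2 = 1/16.5 - 1/(51.609) = 0.04123 cm^-1, so d_i2 = 24.254 cm.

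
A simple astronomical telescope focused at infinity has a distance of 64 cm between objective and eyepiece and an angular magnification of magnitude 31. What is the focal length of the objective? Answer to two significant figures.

62 cm

In normal adjustment the tube length equals f_obj + f_eye and |M| = f_obj/f_eye.
So f_obj = 31 f_eye and 31 f_eye + f_eye = 64 cm, giving f_eye = 64/32 = 2.000 cm and f_obj = 62.000 cm.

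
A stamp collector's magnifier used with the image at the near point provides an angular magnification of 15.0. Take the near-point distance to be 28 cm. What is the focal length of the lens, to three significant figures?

For the image at the near point, M = 1 + D/f.
f = D/(M - 1) = 28/(15.0 - 1) = 2.000 cm.

2.00 cm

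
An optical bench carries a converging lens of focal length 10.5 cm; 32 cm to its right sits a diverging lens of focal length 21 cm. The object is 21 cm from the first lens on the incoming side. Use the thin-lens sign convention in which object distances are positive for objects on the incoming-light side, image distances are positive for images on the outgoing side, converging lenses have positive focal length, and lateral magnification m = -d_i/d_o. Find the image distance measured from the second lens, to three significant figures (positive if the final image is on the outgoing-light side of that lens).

-7.22 cm

Lens 1: 1/d_i1 = 1/f_1 - 1/d_o1 = 1/10.5 - 1/21 = 0.04762 cm^-1, so d_i1 = 21.000 cm.
That image sits 11.000 cm in front of the second lens, so d_o2 = 11.000 cm.
Lens 2: 1/d_i2 = 1/f_2 - 1/d_o2 = 1/(-21) - 1/(11.000) = -0.13853 cm^-1, so d_i2 = -7.219 cm.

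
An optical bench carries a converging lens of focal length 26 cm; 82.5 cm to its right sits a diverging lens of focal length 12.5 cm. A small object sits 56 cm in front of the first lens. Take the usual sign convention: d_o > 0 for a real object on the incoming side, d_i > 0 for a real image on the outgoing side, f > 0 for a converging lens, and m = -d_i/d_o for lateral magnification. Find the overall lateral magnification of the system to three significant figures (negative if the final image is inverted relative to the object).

-0.233

Applying the thin-lens equation to the first lens, 1/26 = 1/56 + 1/d_i1, which gives d_i1 = 48.533 cm.
Its lateral magnification is m_1 = -d_i1/d_o1 = -(48.533)/56 = -0.8667.
Object distance for lens 2: d_o2 = 82.5 - 48.533 = 33.967 cm.
Applying the thin-lens equation again with f_2 = -12.5 cm and d_o2 = 33.967 cm gives d_i2 = -9.137 cm.
m_2 = -(-9.137)/(33.967) = 0.2690.
Total m = m_1 x m_2 = (-0.8667)(0.2690) = -0.2331.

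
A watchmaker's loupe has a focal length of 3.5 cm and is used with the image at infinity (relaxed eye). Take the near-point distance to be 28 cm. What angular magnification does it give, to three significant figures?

8.00

M = D/f = 28/3.5 = 8.000.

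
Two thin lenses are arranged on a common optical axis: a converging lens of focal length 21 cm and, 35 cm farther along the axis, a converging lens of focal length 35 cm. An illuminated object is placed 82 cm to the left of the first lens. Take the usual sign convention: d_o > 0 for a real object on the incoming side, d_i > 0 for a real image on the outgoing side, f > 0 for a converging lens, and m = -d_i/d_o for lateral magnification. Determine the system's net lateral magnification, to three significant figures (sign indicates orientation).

Applying the thin-lens equation to the first lens, 1/21 = 1/82 + 1/d_i1, which gives d_i1 = 28.230 cm.
Its lateral magnification is m_1 = -d_i1/d_o1 = -(28.230)/82 = -0.3443.
Object distance for lens 2: d_o2 = 35 - 28.230 = 6.770 cm.
Applying the thin-lens equation again with f_2 = 35 cm and d_o2 = 6.770 cm gives d_i2 = -8.394 cm.
m_2 = -(-8.394)/(6.770) = 1.2398.
Total m = m_1 x m_2 = (-0.3443)(1.2398) = -0.4268.

-0.427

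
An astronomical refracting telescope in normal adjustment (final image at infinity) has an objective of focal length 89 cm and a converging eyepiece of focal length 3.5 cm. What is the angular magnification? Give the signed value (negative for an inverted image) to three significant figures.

-25.4

M = -f_obj/f_eye = -89/(3.5) = -25.429.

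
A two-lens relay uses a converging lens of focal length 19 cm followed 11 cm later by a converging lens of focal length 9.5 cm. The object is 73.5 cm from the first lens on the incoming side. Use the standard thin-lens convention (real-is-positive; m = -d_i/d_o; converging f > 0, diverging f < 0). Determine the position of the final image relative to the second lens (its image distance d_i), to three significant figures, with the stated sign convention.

Applying the thin-lens equation to the first lens, 1/19 = 1/73.5 + 1/d_i1, which gives d_i1 = 25.624 cm.
This image would form 25.624 cm past lens 1, i.e. 14.624 cm beyond lens 2, so it is a virtual object for lens 2: d_o2 = 11 - 25.624 = -14.624 cm.
Applying the thin-lens equation again with f_2 = 9.5 cm and d_o2 = -14.624 cm gives d_i2 = 5.759 cm.

5.76 cm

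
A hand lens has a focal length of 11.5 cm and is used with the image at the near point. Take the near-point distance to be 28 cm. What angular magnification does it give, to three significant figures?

3.43

M = 1 + D/f = 1 + 28/11.5 = 3.435.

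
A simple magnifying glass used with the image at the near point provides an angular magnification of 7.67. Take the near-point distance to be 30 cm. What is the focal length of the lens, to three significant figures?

4.50 cm

For the image at the near point, M = 1 + D/f.
f = D/(M - 1) = 30/(7.67 - 1) = 4.498 cm.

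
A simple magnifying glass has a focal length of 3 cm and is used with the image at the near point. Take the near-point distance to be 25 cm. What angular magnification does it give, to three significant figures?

9.33

M = 1 + D/f = 1 + 25/3 = 9.333.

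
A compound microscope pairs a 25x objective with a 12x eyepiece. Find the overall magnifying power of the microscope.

300

The overall magnification of a compound microscope is the product of the objective and eyepiece magnifications:
M = M_obj x M_eye = 25 x 12 = 300.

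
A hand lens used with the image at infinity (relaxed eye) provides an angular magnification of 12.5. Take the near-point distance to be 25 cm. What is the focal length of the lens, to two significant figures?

2.0 cm

For the image at infinity, M = D/f.
f = D/M = 25/12.5 = 2.000 cm.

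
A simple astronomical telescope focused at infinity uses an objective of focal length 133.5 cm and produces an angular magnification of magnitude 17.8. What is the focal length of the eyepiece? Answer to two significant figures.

7.5 cm

|M| = f_obj/f_eye, so f_eye = f_obj/|M| = 133.5/17.8 = 7.500 cm.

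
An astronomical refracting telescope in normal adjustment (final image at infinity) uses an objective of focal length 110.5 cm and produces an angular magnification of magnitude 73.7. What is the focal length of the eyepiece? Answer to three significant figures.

1.50 cm

|M| = f_obj/f_eye, so f_eye = f_obj/|M| = 110.5/73.7 = 1.499 cm.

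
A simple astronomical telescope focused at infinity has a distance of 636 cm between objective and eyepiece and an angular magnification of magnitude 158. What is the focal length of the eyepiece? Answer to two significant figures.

In normal adjustment the tube length equals f_obj + f_eye and |M| = f_obj/f_eye.
So f_obj = 158 f_eye and 158 f_eye + f_eye = 636 cm, giving f_eye = 636/159 = 4.000 cm and f_obj = 632.000 cm.

4.0 cm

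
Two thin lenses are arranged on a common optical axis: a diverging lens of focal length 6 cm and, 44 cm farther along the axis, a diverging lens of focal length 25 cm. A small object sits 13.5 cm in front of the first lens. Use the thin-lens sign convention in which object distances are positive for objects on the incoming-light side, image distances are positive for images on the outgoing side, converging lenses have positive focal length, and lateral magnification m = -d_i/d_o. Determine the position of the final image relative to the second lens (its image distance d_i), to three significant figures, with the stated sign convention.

Applying the thin-lens equation to the first lens, 1/(-6) = 1/13.5 + 1/d_i1, which gives d_i1 = -4.154 cm.
With d_i1 < 0 the first image is virtual and lies on the object side; the object distance for lens 2 is d_o2 = 44 - (-4.154) = 48.154 cm.
Applying the thin-lens equation again with f_2 = -25 cm and d_o2 = 48.154 cm gives d_i2 = -16.456 cm.

-16.5 cm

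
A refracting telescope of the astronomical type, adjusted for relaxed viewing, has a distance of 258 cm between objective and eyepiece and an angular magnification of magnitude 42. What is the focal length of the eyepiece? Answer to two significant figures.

In normal adjustment the tube length equals f_obj + f_eye and |M| = f_obj/f_eye.
So f_obj = 42 f_eye and 42 f_eye + f_eye = 258 cm, giving f_eye = 258/43 = 6.000 cm and f_obj = 252.000 cm.

6.0 cm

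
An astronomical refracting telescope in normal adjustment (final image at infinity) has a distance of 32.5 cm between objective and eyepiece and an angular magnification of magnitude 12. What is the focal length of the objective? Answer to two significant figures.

30 cm

In normal adjustment the tube length equals f_obj + f_eye and |M| = f_obj/f_eye.
So f_obj = 12 f_eye and 12 f_eye + f_eye = 32.5 cm, giving f_eye = 32.5/13 = 2.500 cm and f_obj = 30.000 cm.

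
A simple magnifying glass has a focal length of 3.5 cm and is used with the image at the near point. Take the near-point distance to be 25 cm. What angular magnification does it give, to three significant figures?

8.14

M = 1 + D/f = 1 + 25/3.5 = 8.143.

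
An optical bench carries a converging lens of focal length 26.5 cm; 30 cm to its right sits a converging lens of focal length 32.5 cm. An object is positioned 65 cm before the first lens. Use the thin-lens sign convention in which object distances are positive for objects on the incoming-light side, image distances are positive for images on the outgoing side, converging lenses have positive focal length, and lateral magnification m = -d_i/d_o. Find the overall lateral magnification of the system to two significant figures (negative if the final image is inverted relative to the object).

First lens: d_i1 = 1/(1/26.5 - 1/65) = 44.740 cm.
m_1 = -(44.740)/65 = -0.6883.
This image would form 44.740 cm past lens 1, i.e. 14.740 cm beyond lens 2, so it is a virtual object for lens 2: d_o2 = 30 - 44.740 = -14.740 cm.
Second lens: d_i2 = 1/(1/32.5 - 1/(-14.740)) = 10.141 cm.
m_2 = -(10.141)/(-14.740) = 0.6880.
Total m = m_1 x m_2 = (-0.6883)(0.6880) = -0.4735.

-0.47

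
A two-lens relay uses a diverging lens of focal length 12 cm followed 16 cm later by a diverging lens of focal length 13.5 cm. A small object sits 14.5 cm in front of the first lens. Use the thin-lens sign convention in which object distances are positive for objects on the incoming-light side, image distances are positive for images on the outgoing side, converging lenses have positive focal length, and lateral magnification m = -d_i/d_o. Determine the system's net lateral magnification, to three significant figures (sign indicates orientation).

0.170

Lens 1: 1/d_i1 = 1/f_1 - 1/d_o1 = 1/(-12) - 1/14.5 = -0.15230 cm^-1, so d_i1 = -6.566 cm.
m_1 = -(-6.566)/14.5 = 0.4528.
The intermediate image is virtual, 6.566 cm to the left of lens 1, so d_o2 = L - d_i1 = 16 - (-6.566) = 22.566 cm.
Lens 2: 1/d_i2 = 1/f_2 - 1/d_o2 = 1/(-13.5) - 1/(22.566) = -0.11839 cm^-1, so d_i2 = -8.447 cm.
m_2 = -(-8.447)/(22.566) = 0.3743.
Overall magnification: m = m_1 m_2 = 0.1695.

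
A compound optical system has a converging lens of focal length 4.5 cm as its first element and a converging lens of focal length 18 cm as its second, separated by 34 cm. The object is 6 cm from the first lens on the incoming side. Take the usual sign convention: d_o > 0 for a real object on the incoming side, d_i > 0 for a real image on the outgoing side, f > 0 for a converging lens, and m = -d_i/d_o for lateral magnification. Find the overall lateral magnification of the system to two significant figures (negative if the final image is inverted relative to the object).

First lens: d_i1 = 1/(1/4.5 - 1/6) = 18.000 cm.
m_1 = -(18.000)/6 = -3.0000.
That image sits 16.000 cm in front of the second lens, so d_o2 = 16.000 cm.
Second lens: d_i2 = 1/(1/18 - 1/(16.000)) = -144.000 cm.
m_2 = -(-144.000)/(16.000) = 9.0000.
Total m = m_1 x m_2 = (-3.0000)(9.0000) = -27.0000.

-27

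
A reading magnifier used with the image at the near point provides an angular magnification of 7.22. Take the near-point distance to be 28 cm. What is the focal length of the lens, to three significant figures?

For the image at the near point, M = 1 + D/f.
f = D/(M - 1) = 28/(7.22 - 1) = 4.502 cm.

4.50 cm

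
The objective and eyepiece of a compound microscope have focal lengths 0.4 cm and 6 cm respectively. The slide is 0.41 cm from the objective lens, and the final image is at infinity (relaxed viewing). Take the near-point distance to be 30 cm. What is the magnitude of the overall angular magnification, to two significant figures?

200

Objective: 1/d_i = 1/f_obj - 1/d_o = 1/0.4 - 1/0.41 = 0.06098 cm^-1, so d_i = 16.400 cm.
m_obj = -d_i/d_o = -16.400/0.41 = -40.000.
Eyepiece angular magnification (image at infinity): M_eye = D/f_e = 30/6 = 5.000.
Overall M = m_obj x M_eye = (-40.000)(5.000) = -200.00.
|M| = 200.00.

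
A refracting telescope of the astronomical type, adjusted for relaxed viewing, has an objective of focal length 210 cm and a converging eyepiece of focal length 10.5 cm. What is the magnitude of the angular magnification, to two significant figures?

|M| = f_obj/|f_eye| = 210/10.5 = 20.000.

20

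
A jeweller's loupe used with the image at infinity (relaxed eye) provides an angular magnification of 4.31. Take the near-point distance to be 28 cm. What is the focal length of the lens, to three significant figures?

6.50 cm

For the image at infinity, M = D/f.
f = D/M = 28/4.31 = 6.497 cm.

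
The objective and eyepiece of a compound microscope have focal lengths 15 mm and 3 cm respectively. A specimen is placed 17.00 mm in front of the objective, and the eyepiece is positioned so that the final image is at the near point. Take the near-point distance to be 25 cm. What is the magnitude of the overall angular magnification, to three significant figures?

Convert to cm: f_obj = 15 mm = 1.5 cm; d_o = 17.00 mm = 1.70 cm.
Objective: 1/d_i = 1/f_obj - 1/d_o = 1/1.5 - 1/1.70 = 0.07843 cm^-1, so d_i = 12.750 cm.
m_obj = -d_i/d_o = -12.750/1.70 = -7.500.
Eyepiece angular magnification (image at near point): M_eye = 1 + D/f_e = 1 + 25/3 = 9.333.
Overall M = m_obj x M_eye = (-7.500)(9.333) = -70.00.
|M| = 70.00.

70.0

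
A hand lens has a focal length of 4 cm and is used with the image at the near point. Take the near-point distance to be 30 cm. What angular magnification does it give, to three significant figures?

M = 1 + D/f = 1 + 30/4 = 8.500.

8.50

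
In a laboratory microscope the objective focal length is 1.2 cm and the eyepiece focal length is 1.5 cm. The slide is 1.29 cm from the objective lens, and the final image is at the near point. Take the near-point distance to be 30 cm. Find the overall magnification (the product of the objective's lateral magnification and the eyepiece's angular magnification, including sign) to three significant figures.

Objective: 1/d_i = 1/f_obj - 1/d_o = 1/1.2 - 1/1.29 = 0.05814 cm^-1, so d_i = 17.200 cm.
m_obj = -d_i/d_o = -17.200/1.29 = -13.333.
Eyepiece angular magnification (image at near point): M_eye = 1 + D/f_e = 1 + 30/1.5 = 21.000.
Overall M = m_obj x M_eye = (-13.333)(21.000) = -280.00.

-280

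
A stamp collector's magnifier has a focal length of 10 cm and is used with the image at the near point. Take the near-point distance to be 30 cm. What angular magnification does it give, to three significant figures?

4.00

M = 1 + D/f = 1 + 30/10 = 4.000.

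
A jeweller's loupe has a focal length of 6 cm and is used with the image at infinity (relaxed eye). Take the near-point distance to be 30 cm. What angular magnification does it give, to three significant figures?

M = D/f = 30/6 = 5.000.

5.00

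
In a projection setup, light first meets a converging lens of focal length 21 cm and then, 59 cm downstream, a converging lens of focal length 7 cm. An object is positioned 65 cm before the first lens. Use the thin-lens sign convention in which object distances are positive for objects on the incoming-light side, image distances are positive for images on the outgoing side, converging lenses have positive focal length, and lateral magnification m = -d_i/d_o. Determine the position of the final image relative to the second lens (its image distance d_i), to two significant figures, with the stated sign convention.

Applying the thin-lens equation to the first lens, 1/21 = 1/65 + 1/d_i1, which gives d_i1 = 31.023 cm.
The intermediate image is 31.023 cm to the right of lens 1, so d_o2 = L - d_i1 = 59 - 31.023 = 27.977 cm.
Applying the thin-lens equation again with f_2 = 7 cm and d_o2 = 27.977 cm gives d_i2 = 9.336 cm.

9.3 cm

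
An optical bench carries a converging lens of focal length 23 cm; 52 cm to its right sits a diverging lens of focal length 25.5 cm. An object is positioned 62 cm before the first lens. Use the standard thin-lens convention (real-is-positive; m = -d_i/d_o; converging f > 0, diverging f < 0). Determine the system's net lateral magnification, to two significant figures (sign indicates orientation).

Lens 1: 1/d_i1 = 1/f_1 - 1/d_o1 = 1/23 - 1/62 = 0.02735 cm^-1, so d_i1 = 36.564 cm.
m_1 = -(36.564)/62 = -0.5897.
The intermediate image is 36.564 cm to the right of lens 1, so d_o2 = L - d_i1 = 52 - 36.564 = 15.436 cm.
Lens 2: 1/d_i2 = 1/f_2 - 1/d_o2 = 1/(-25.5) - 1/(15.436) = -0.10400 cm^-1, so d_i2 = -9.615 cm.
m_2 = -(-9.615)/(15.436) = 0.6229.
Total m = m_1 x m_2 = (-0.5897)(0.6229) = -0.3674.

-0.37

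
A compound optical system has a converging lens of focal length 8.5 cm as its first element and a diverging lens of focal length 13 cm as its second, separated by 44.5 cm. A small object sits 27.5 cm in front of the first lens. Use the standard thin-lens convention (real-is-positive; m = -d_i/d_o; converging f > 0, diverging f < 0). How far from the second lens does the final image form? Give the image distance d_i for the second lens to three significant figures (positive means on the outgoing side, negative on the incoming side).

Lens 1: 1/d_i1 = 1/f_1 - 1/d_o1 = 1/8.5 - 1/27.5 = 0.08128 cm^-1, so d_i1 = 12.303 cm.
The intermediate image is 12.303 cm to the right of lens 1, so d_o2 = L - d_i1 = 44.5 - 12.303 = 32.197 cm.
Lens 2: 1/d_i2 = 1/f_2 - 1/d_o2 = 1/(-13) - 1/(32.197) = -0.10798 cm^-1, so d_i2 = -9.261 cm.

-9.26 cm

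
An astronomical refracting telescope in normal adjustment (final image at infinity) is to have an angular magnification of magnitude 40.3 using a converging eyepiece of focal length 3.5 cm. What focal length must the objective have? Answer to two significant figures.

140 cm

|M| = f_obj/|f_eye|, so f_obj = |M| x |f_eye| = 40.3 x 3.5 = 141.050 cm.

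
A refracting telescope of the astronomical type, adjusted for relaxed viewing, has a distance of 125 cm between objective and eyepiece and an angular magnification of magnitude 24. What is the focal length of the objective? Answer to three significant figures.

In normal adjustment the tube length equals f_obj + f_eye and |M| = f_obj/f_eye.
So f_obj = 24 f_eye and 24 f_eye + f_eye = 125 cm, giving f_eye = 125/25 = 5.000 cm and f_obj = 120.000 cm.

120 cm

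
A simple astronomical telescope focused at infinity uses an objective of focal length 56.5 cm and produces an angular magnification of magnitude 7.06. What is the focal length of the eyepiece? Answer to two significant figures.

|M| = f_obj/f_eye, so f_eye = f_obj/|M| = 56.5/7.06 = 8.003 cm.

8.0 cm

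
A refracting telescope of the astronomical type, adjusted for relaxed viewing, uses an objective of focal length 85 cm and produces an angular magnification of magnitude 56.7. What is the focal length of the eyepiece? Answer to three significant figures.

1.50 cm

|M| = f_obj/f_eye, so f_eye = f_obj/|M| = 85/56.7 = 1.499 cm.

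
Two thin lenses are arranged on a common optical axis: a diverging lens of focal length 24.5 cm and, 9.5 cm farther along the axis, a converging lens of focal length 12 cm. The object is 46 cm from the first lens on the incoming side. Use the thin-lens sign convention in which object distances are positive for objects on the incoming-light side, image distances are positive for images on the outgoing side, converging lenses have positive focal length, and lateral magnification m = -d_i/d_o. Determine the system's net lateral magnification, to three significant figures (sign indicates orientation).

Applying the thin-lens equation to the first lens, 1/(-24.5) = 1/46 + 1/d_i1, which gives d_i1 = -15.986 cm.
Its lateral magnification is m_1 = -d_i1/d_o1 = -(-15.986)/46 = 0.3475.
The intermediate image is virtual, 15.986 cm to the left of lens 1, so d_o2 = L - d_i1 = 9.5 - (-15.986) = 25.486 cm.
Applying the thin-lens equation again with f_2 = 12 cm and d_o2 = 25.486 cm gives d_i2 = 22.678 cm.
m_2 = -(22.678)/(25.486) = -0.8898.
Overall magnification: m = m_1 m_2 = -0.3092.

-0.309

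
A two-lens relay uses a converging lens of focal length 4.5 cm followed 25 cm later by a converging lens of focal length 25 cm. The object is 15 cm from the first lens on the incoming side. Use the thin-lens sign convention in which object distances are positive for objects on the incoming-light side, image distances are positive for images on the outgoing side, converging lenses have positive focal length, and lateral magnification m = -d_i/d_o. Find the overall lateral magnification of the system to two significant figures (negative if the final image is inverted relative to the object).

First lens: d_i1 = 1/(1/4.5 - 1/15) = 6.429 cm.
m_1 = -(6.429)/15 = -0.4286.
That image sits 18.571 cm in front of the second lens, so d_o2 = 18.571 cm.
Second lens: d_i2 = 1/(1/25 - 1/(18.571)) = -72.222 cm.
m_2 = -(-72.222)/(18.571) = 3.8889.
The system's lateral magnification is m_1 m_2 = (-0.4286)(3.8889) = -1.6667.

-1.7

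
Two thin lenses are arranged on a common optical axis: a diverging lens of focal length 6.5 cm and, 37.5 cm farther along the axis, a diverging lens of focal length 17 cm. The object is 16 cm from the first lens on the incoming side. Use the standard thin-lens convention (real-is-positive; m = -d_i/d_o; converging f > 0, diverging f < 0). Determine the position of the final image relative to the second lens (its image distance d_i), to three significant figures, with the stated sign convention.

-12.1 cm

Applying the thin-lens equation to the first lens, 1/(-6.5) = 1/16 + 1/d_i1, which gives d_i1 = -4.622 cm.
The intermediate image is virtual, 4.622 cm to the left of lens 1, so d_o2 = L - d_i1 = 37.5 - (-4.622) = 42.122 cm.
Applying the thin-lens equation again with f_2 = -17 cm and d_o2 = 42.122 cm gives d_i2 = -12.112 cm.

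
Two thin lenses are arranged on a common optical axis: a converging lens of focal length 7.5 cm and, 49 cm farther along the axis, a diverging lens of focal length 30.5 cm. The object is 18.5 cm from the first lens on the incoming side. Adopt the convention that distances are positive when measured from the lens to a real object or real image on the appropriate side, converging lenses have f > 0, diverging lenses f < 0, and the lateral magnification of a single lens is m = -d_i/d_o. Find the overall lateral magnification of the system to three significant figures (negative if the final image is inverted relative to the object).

Applying the thin-lens equation to the first lens, 1/7.5 = 1/18.5 + 1/d_i1, which gives d_i1 = 12.614 cm.
Its lateral magnification is m_1 = -d_i1/d_o1 = -(12.614)/18.5 = -0.6818.
Object distance for lens 2: d_o2 = 49 - 12.614 = 36.386 cm.
Applying the thin-lens equation again with f_2 = -30.5 cm and d_o2 = 36.386 cm gives d_i2 = -16.592 cm.
m_2 = -(-16.592)/(36.386) = 0.4560.
The system's lateral magnification is m_1 m_2 = (-0.6818)(0.4560) = -0.3109.

-0.311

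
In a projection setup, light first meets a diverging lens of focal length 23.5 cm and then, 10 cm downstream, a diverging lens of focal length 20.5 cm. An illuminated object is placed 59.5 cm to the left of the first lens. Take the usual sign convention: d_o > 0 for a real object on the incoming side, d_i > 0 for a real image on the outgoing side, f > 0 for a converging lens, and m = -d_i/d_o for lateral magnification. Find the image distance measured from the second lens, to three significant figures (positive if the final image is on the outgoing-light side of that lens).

Lens 1: 1/d_i1 = 1/f_1 - 1/d_o1 = 1/(-23.5) - 1/59.5 = -0.05936 cm^-1, so d_i1 = -16.846 cm.
With d_i1 < 0 the first image is virtual and lies on the object side; the object distance for lens 2 is d_o2 = 10 - (-16.846) = 26.846 cm.
Lens 2: 1/d_i2 = 1/f_2 - 1/d_o2 = 1/(-20.5) - 1/(26.846) = -0.08603 cm^-1, so d_i2 = -11.624 cm.

-11.6 cm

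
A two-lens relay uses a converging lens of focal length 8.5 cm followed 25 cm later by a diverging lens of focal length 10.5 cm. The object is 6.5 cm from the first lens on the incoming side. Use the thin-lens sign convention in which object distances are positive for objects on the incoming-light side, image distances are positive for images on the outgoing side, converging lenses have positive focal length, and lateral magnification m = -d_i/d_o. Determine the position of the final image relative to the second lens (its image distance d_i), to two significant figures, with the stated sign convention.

Lens 1: 1/d_i1 = 1/f_1 - 1/d_o1 = 1/8.5 - 1/6.5 = -0.03620 cm^-1, so d_i1 = -27.625 cm.
The intermediate image is virtual, 27.625 cm to the left of lens 1, so d_o2 = L - d_i1 = 25 - (-27.625) = 52.625 cm.
Lens 2: 1/d_i2 = 1/f_2 - 1/d_o2 = 1/(-10.5) - 1/(52.625) = -0.11424 cm^-1, so d_i2 = -8.753 cm.

-8.8 cm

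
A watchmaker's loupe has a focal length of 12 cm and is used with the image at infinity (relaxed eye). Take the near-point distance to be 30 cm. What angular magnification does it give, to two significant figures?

M = D/f = 30/12 = 2.500.

2.5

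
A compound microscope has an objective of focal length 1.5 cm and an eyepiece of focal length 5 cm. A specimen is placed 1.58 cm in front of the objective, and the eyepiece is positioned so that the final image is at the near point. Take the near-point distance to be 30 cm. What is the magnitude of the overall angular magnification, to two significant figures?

130

Objective: 1/d_i = 1/f_obj - 1/d_o = 1/1.5 - 1/1.58 = 0.03376 cm^-1, so d_i = 29.625 cm.
m_obj = -d_i/d_o = -29.625/1.58 = -18.750.
Eyepiece angular magnification (image at near point): M_eye = 1 + D/f_e = 1 + 30/5 = 7.000.
Overall M = m_obj x M_eye = (-18.750)(7.000) = -131.25.
|M| = 131.25.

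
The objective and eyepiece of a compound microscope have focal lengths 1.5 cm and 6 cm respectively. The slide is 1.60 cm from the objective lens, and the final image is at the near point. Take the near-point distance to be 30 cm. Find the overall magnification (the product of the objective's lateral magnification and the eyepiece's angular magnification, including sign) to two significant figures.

Objective: 1/d_i = 1/f_obj - 1/d_o = 1/1.5 - 1/1.60 = 0.04167 cm^-1, so d_i = 24.000 cm.
m_obj = -d_i/d_o = -24.000/1.60 = -15.000.
Eyepiece angular magnification (image at near point): M_eye = 1 + D/f_e = 1 + 30/6 = 6.000.
Overall M = m_obj x M_eye = (-15.000)(6.000) = -90.00.

-90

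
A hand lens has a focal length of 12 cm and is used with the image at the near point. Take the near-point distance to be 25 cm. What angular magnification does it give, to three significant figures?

M = 1 + D/f = 1 + 25/12 = 3.083.

3.08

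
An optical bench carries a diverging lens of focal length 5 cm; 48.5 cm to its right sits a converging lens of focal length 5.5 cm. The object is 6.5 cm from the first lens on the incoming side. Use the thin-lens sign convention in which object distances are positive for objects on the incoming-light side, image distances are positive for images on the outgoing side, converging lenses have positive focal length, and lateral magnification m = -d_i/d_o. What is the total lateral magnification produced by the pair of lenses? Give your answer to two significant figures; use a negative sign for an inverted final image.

Lens 1: 1/d_i1 = 1/f_1 - 1/d_o1 = 1/(-5) - 1/6.5 = -0.35385 cm^-1, so d_i1 = -2.826 cm.
m_1 = -(-2.826)/6.5 = 0.4348.
With d_i1 < 0 the first image is virtual and lies on the object side; the object distance for lens 2 is d_o2 = 48.5 - (-2.826) = 51.326 cm.
Lens 2: 1/d_i2 = 1/f_2 - 1/d_o2 = 1/5.5 - 1/(51.326) = 0.16233 cm^-1, so d_i2 = 6.160 cm.
m_2 = -(6.160)/(51.326) = -0.1200.
The system's lateral magnification is m_1 m_2 = (0.4348)(-0.1200) = -0.0522.

-0.052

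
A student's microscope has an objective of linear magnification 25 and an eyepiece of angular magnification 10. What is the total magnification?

250

The overall magnification of a compound microscope is the product of the objective and eyepiece magnifications:
M = M_obj x M_eye = 25 x 10 = 250.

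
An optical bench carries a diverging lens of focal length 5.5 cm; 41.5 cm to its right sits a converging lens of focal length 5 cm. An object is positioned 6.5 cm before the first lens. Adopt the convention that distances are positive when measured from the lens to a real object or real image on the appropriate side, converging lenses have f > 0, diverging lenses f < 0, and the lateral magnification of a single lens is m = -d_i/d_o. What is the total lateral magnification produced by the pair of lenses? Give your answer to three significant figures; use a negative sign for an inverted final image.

-0.0580

First lens: d_i1 = 1/(1/(-5.5) - 1/6.5) = -2.979 cm.
m_1 = -(-2.979)/6.5 = 0.4583.
With d_i1 < 0 the first image is virtual and lies on the object side; the object distance for lens 2 is d_o2 = 41.5 - (-2.979) = 44.479 cm.
Second lens: d_i2 = 1/(1/5 - 1/(44.479)) = 5.633 cm.
m_2 = -(5.633)/(44.479) = -0.1266.
Total m = m_1 x m_2 = (0.4583)(-0.1266) = -0.0580.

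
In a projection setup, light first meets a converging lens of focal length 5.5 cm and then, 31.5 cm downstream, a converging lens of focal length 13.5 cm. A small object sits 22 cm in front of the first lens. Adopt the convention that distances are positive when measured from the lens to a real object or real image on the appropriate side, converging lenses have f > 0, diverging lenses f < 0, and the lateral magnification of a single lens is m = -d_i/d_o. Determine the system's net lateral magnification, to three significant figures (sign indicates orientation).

Applying the thin-lens equation to the first lens, 1/5.5 = 1/22 + 1/d_i1, which gives d_i1 = 7.333 cm.
Its lateral magnification is m_1 = -d_i1/d_o1 = -(7.333)/22 = -0.3333.
Object distance for lens 2: d_o2 = 31.5 - 7.333 = 24.167 cm.
Applying the thin-lens equation again with f_2 = 13.5 cm and d_o2 = 24.167 cm gives d_i2 = 30.586 cm.
m_2 = -(30.586)/(24.167) = -1.2656.
Total m = m_1 x m_2 = (-0.3333)(-1.2656) = 0.4219.

0.422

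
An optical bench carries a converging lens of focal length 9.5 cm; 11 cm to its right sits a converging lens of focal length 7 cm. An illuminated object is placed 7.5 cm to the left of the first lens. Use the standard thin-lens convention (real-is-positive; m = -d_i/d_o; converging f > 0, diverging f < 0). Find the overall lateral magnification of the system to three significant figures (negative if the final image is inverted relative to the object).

Applying the thin-lens equation to the first lens, 1/9.5 = 1/7.5 + 1/d_i1, which gives d_i1 = -35.625 cm.
Its lateral magnification is m_1 = -d_i1/d_o1 = -(-35.625)/7.5 = 4.7500.
The intermediate image is virtual, 35.625 cm to the left of lens 1, so d_o2 = L - d_i1 = 11 - (-35.625) = 46.625 cm.
Applying the thin-lens equation again with f_2 = 7 cm and d_o2 = 46.625 cm gives d_i2 = 8.237 cm.
m_2 = -(8.237)/(46.625) = -0.1767.
Total m = m_1 x m_2 = (4.7500)(-0.1767) = -0.8391.

-0.839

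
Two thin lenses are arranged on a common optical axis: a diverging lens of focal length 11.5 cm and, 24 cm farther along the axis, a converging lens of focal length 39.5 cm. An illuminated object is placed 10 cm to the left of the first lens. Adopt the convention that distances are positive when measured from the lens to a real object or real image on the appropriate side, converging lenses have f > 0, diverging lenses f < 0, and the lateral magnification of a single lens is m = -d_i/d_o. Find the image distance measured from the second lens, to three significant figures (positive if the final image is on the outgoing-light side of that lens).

Lens 1: 1/d_i1 = 1/f_1 - 1/d_o1 = 1/(-11.5) - 1/10 = -0.18696 cm^-1, so d_i1 = -5.349 cm.
With d_i1 < 0 the first image is virtual and lies on the object side; the object distance for lens 2 is d_o2 = 24 - (-5.349) = 29.349 cm.
Lens 2: 1/d_i2 = 1/f_2 - 1/d_o2 = 1/39.5 - 1/(29.349) = -0.00876 cm^-1, so d_i2 = -114.202 cm.

-114 cm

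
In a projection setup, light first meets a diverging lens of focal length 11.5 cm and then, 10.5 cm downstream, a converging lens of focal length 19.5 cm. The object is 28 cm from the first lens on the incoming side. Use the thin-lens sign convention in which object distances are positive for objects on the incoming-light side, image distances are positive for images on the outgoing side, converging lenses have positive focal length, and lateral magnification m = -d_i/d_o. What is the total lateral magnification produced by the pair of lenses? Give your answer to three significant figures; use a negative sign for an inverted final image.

6.69

First lens: d_i1 = 1/(1/(-11.5) - 1/28) = -8.152 cm.
m_1 = -(-8.152)/28 = 0.2911.
With d_i1 < 0 the first image is virtual and lies on the object side; the object distance for lens 2 is d_o2 = 10.5 - (-8.152) = 18.652 cm.
Second lens: d_i2 = 1/(1/19.5 - 1/(18.652)) = -428.854 cm.
m_2 = -(-428.854)/(18.652) = 22.9925.
Overall magnification: m = m_1 m_2 = 6.6940.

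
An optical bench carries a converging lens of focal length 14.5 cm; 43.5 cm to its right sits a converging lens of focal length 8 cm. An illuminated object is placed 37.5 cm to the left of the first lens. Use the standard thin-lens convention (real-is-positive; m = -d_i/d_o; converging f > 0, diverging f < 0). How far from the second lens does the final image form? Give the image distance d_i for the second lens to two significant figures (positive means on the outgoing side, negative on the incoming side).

13 cm

Lens 1: 1/d_i1 = 1/f_1 - 1/d_o1 = 1/14.5 - 1/37.5 = 0.04230 cm^-1, so d_i1 = 23.641 cm.
The intermediate image is 23.641 cm to the right of lens 1, so d_o2 = L - d_i1 = 43.5 - 23.641 = 19.859 cm.
Lens 2: 1/d_i2 = 1/f_2 - 1/d_o2 = 1/8 - 1/(19.859) = 0.07464 cm^-1, so d_i2 = 13.397 cm.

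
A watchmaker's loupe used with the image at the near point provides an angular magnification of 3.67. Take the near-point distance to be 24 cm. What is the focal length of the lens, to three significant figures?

8.99 cm

For the image at the near point, M = 1 + D/f.
f = D/(M - 1) = 24/(3.67 - 1) = 8.989 cm.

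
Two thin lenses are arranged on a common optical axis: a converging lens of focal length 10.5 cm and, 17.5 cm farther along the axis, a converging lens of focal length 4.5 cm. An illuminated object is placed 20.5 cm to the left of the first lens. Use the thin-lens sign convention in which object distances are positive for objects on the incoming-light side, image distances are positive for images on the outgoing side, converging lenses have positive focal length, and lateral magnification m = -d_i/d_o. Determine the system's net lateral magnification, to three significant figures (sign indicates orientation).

First lens: d_i1 = 1/(1/10.5 - 1/20.5) = 21.525 cm.
m_1 = -(21.525)/20.5 = -1.0500.
This image would form 21.525 cm past lens 1, i.e. 4.025 cm beyond lens 2, so it is a virtual object for lens 2: d_o2 = 17.5 - 21.525 = -4.025 cm.
Second lens: d_i2 = 1/(1/4.5 - 1/(-4.025)) = 2.125 cm.
m_2 = -(2.125)/(-4.025) = 0.5279.
Total m = m_1 x m_2 = (-1.0500)(0.5279) = -0.5543.

-0.554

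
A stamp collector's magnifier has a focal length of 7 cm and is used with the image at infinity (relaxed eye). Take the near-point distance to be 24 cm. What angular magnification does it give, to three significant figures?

3.43

M = D/f = 24/7 = 3.429.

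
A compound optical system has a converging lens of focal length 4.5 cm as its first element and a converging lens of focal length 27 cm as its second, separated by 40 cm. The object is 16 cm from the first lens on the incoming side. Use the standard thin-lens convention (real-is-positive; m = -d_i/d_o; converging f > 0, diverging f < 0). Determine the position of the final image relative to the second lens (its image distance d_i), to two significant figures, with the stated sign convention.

Applying the thin-lens equation to the first lens, 1/4.5 = 1/16 + 1/d_i1, which gives d_i1 = 6.261 cm.
The intermediate image is 6.261 cm to the right of lens 1, so d_o2 = L - d_i1 = 40 - 6.261 = 33.739 cm.
Applying the thin-lens equation again with f_2 = 27 cm and d_o2 = 33.739 cm gives d_i2 = 135.174 cm.

140 cm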